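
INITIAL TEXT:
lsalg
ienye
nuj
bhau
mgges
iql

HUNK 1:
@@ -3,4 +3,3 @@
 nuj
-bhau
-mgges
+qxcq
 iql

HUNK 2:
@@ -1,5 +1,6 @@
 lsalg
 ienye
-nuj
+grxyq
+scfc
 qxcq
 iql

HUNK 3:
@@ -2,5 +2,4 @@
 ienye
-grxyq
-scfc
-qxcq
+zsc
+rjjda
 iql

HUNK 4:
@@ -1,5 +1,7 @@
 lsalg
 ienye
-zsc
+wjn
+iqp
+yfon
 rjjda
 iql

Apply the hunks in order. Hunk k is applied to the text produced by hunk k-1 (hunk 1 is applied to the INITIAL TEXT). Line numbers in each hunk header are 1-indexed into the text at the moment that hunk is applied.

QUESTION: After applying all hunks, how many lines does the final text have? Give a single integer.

Answer: 7

Derivation:
Hunk 1: at line 3 remove [bhau,mgges] add [qxcq] -> 5 lines: lsalg ienye nuj qxcq iql
Hunk 2: at line 1 remove [nuj] add [grxyq,scfc] -> 6 lines: lsalg ienye grxyq scfc qxcq iql
Hunk 3: at line 2 remove [grxyq,scfc,qxcq] add [zsc,rjjda] -> 5 lines: lsalg ienye zsc rjjda iql
Hunk 4: at line 1 remove [zsc] add [wjn,iqp,yfon] -> 7 lines: lsalg ienye wjn iqp yfon rjjda iql
Final line count: 7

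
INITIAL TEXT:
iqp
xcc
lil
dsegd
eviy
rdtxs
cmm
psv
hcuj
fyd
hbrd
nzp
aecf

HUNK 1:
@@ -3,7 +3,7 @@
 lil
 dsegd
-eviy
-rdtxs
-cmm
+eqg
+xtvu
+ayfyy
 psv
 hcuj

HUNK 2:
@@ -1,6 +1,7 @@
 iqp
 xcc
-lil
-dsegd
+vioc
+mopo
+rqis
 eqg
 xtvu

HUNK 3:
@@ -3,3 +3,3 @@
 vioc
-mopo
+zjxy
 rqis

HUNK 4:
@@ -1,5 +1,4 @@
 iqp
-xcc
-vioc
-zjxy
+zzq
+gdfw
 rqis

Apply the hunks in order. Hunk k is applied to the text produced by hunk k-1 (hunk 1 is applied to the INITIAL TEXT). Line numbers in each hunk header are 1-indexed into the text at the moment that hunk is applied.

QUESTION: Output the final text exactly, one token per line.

Answer: iqp
zzq
gdfw
rqis
eqg
xtvu
ayfyy
psv
hcuj
fyd
hbrd
nzp
aecf

Derivation:
Hunk 1: at line 3 remove [eviy,rdtxs,cmm] add [eqg,xtvu,ayfyy] -> 13 lines: iqp xcc lil dsegd eqg xtvu ayfyy psv hcuj fyd hbrd nzp aecf
Hunk 2: at line 1 remove [lil,dsegd] add [vioc,mopo,rqis] -> 14 lines: iqp xcc vioc mopo rqis eqg xtvu ayfyy psv hcuj fyd hbrd nzp aecf
Hunk 3: at line 3 remove [mopo] add [zjxy] -> 14 lines: iqp xcc vioc zjxy rqis eqg xtvu ayfyy psv hcuj fyd hbrd nzp aecf
Hunk 4: at line 1 remove [xcc,vioc,zjxy] add [zzq,gdfw] -> 13 lines: iqp zzq gdfw rqis eqg xtvu ayfyy psv hcuj fyd hbrd nzp aecf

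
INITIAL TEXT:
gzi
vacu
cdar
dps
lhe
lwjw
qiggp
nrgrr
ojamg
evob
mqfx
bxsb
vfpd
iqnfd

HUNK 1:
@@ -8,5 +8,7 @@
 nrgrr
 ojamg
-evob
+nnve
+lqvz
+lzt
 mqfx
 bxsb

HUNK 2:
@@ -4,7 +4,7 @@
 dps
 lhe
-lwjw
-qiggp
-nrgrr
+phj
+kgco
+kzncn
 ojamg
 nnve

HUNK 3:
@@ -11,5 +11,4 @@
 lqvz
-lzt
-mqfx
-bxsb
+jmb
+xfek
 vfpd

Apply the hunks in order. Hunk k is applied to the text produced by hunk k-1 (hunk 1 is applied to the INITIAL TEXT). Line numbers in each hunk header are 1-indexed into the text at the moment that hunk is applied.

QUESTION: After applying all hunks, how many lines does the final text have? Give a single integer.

Hunk 1: at line 8 remove [evob] add [nnve,lqvz,lzt] -> 16 lines: gzi vacu cdar dps lhe lwjw qiggp nrgrr ojamg nnve lqvz lzt mqfx bxsb vfpd iqnfd
Hunk 2: at line 4 remove [lwjw,qiggp,nrgrr] add [phj,kgco,kzncn] -> 16 lines: gzi vacu cdar dps lhe phj kgco kzncn ojamg nnve lqvz lzt mqfx bxsb vfpd iqnfd
Hunk 3: at line 11 remove [lzt,mqfx,bxsb] add [jmb,xfek] -> 15 lines: gzi vacu cdar dps lhe phj kgco kzncn ojamg nnve lqvz jmb xfek vfpd iqnfd
Final line count: 15

Answer: 15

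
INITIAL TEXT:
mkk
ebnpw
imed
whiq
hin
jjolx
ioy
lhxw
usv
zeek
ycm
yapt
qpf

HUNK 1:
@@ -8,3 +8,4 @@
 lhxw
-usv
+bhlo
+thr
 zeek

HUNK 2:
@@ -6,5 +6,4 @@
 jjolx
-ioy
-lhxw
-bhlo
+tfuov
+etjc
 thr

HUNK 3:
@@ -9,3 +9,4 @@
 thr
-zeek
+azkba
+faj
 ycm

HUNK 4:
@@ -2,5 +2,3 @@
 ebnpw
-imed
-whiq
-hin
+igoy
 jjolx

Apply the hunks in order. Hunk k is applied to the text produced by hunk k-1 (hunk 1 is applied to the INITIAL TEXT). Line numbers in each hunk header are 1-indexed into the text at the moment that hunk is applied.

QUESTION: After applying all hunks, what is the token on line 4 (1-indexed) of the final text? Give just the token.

Hunk 1: at line 8 remove [usv] add [bhlo,thr] -> 14 lines: mkk ebnpw imed whiq hin jjolx ioy lhxw bhlo thr zeek ycm yapt qpf
Hunk 2: at line 6 remove [ioy,lhxw,bhlo] add [tfuov,etjc] -> 13 lines: mkk ebnpw imed whiq hin jjolx tfuov etjc thr zeek ycm yapt qpf
Hunk 3: at line 9 remove [zeek] add [azkba,faj] -> 14 lines: mkk ebnpw imed whiq hin jjolx tfuov etjc thr azkba faj ycm yapt qpf
Hunk 4: at line 2 remove [imed,whiq,hin] add [igoy] -> 12 lines: mkk ebnpw igoy jjolx tfuov etjc thr azkba faj ycm yapt qpf
Final line 4: jjolx

Answer: jjolx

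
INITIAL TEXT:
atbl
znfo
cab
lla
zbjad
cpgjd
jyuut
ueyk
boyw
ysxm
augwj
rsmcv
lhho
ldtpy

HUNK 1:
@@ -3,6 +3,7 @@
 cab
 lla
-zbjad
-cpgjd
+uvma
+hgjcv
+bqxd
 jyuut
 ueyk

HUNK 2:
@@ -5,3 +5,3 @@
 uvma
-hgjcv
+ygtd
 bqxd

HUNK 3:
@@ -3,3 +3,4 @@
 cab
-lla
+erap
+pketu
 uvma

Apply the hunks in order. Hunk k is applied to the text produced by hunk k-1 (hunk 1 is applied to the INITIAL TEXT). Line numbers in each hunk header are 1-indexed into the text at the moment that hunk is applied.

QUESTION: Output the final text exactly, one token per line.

Hunk 1: at line 3 remove [zbjad,cpgjd] add [uvma,hgjcv,bqxd] -> 15 lines: atbl znfo cab lla uvma hgjcv bqxd jyuut ueyk boyw ysxm augwj rsmcv lhho ldtpy
Hunk 2: at line 5 remove [hgjcv] add [ygtd] -> 15 lines: atbl znfo cab lla uvma ygtd bqxd jyuut ueyk boyw ysxm augwj rsmcv lhho ldtpy
Hunk 3: at line 3 remove [lla] add [erap,pketu] -> 16 lines: atbl znfo cab erap pketu uvma ygtd bqxd jyuut ueyk boyw ysxm augwj rsmcv lhho ldtpy

Answer: atbl
znfo
cab
erap
pketu
uvma
ygtd
bqxd
jyuut
ueyk
boyw
ysxm
augwj
rsmcv
lhho
ldtpy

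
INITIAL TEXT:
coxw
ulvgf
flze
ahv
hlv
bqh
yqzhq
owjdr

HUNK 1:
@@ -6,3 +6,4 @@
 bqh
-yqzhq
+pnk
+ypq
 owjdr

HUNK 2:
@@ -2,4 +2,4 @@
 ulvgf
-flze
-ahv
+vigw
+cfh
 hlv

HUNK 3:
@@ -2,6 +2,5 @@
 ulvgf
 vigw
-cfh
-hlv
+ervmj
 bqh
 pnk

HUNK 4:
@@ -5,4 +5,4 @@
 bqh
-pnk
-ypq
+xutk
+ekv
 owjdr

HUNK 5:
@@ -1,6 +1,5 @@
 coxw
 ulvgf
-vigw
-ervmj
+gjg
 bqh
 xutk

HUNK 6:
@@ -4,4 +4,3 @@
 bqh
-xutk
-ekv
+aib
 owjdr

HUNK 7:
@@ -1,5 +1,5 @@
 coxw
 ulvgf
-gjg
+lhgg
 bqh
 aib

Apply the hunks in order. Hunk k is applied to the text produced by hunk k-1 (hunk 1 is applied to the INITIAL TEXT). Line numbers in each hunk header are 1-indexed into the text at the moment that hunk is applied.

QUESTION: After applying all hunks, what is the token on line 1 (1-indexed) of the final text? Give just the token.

Answer: coxw

Derivation:
Hunk 1: at line 6 remove [yqzhq] add [pnk,ypq] -> 9 lines: coxw ulvgf flze ahv hlv bqh pnk ypq owjdr
Hunk 2: at line 2 remove [flze,ahv] add [vigw,cfh] -> 9 lines: coxw ulvgf vigw cfh hlv bqh pnk ypq owjdr
Hunk 3: at line 2 remove [cfh,hlv] add [ervmj] -> 8 lines: coxw ulvgf vigw ervmj bqh pnk ypq owjdr
Hunk 4: at line 5 remove [pnk,ypq] add [xutk,ekv] -> 8 lines: coxw ulvgf vigw ervmj bqh xutk ekv owjdr
Hunk 5: at line 1 remove [vigw,ervmj] add [gjg] -> 7 lines: coxw ulvgf gjg bqh xutk ekv owjdr
Hunk 6: at line 4 remove [xutk,ekv] add [aib] -> 6 lines: coxw ulvgf gjg bqh aib owjdr
Hunk 7: at line 1 remove [gjg] add [lhgg] -> 6 lines: coxw ulvgf lhgg bqh aib owjdr
Final line 1: coxw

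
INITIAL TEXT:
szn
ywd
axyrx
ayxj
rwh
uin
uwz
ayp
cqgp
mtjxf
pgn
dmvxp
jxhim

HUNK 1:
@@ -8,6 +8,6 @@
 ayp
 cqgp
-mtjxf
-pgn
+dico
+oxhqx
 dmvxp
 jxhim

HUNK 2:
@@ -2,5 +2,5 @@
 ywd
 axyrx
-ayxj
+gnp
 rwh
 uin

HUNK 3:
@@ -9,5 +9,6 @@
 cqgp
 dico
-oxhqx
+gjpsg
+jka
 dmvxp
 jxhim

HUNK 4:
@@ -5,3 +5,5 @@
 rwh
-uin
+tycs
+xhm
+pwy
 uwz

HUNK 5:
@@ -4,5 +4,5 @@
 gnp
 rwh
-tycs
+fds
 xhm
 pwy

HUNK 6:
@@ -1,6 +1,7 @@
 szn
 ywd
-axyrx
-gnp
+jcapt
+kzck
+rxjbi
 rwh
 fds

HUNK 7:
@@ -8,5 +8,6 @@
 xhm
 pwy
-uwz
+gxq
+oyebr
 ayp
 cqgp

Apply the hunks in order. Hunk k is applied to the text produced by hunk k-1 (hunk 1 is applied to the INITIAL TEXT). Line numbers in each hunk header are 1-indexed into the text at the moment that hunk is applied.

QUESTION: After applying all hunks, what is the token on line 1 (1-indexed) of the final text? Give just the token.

Answer: szn

Derivation:
Hunk 1: at line 8 remove [mtjxf,pgn] add [dico,oxhqx] -> 13 lines: szn ywd axyrx ayxj rwh uin uwz ayp cqgp dico oxhqx dmvxp jxhim
Hunk 2: at line 2 remove [ayxj] add [gnp] -> 13 lines: szn ywd axyrx gnp rwh uin uwz ayp cqgp dico oxhqx dmvxp jxhim
Hunk 3: at line 9 remove [oxhqx] add [gjpsg,jka] -> 14 lines: szn ywd axyrx gnp rwh uin uwz ayp cqgp dico gjpsg jka dmvxp jxhim
Hunk 4: at line 5 remove [uin] add [tycs,xhm,pwy] -> 16 lines: szn ywd axyrx gnp rwh tycs xhm pwy uwz ayp cqgp dico gjpsg jka dmvxp jxhim
Hunk 5: at line 4 remove [tycs] add [fds] -> 16 lines: szn ywd axyrx gnp rwh fds xhm pwy uwz ayp cqgp dico gjpsg jka dmvxp jxhim
Hunk 6: at line 1 remove [axyrx,gnp] add [jcapt,kzck,rxjbi] -> 17 lines: szn ywd jcapt kzck rxjbi rwh fds xhm pwy uwz ayp cqgp dico gjpsg jka dmvxp jxhim
Hunk 7: at line 8 remove [uwz] add [gxq,oyebr] -> 18 lines: szn ywd jcapt kzck rxjbi rwh fds xhm pwy gxq oyebr ayp cqgp dico gjpsg jka dmvxp jxhim
Final line 1: szn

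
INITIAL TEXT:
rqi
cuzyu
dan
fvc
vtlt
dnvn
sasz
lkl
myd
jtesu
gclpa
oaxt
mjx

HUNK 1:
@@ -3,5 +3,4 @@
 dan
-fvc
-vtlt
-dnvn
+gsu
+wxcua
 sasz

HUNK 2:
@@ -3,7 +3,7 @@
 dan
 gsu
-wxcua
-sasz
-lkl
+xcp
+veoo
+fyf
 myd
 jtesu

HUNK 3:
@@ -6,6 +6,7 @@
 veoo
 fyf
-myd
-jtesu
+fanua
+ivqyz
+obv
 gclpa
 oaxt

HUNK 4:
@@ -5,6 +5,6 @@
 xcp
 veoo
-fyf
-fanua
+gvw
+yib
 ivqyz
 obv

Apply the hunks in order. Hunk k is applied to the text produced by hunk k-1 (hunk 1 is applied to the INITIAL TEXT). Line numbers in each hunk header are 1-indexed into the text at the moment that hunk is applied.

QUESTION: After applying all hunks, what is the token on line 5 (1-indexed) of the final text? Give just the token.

Answer: xcp

Derivation:
Hunk 1: at line 3 remove [fvc,vtlt,dnvn] add [gsu,wxcua] -> 12 lines: rqi cuzyu dan gsu wxcua sasz lkl myd jtesu gclpa oaxt mjx
Hunk 2: at line 3 remove [wxcua,sasz,lkl] add [xcp,veoo,fyf] -> 12 lines: rqi cuzyu dan gsu xcp veoo fyf myd jtesu gclpa oaxt mjx
Hunk 3: at line 6 remove [myd,jtesu] add [fanua,ivqyz,obv] -> 13 lines: rqi cuzyu dan gsu xcp veoo fyf fanua ivqyz obv gclpa oaxt mjx
Hunk 4: at line 5 remove [fyf,fanua] add [gvw,yib] -> 13 lines: rqi cuzyu dan gsu xcp veoo gvw yib ivqyz obv gclpa oaxt mjx
Final line 5: xcp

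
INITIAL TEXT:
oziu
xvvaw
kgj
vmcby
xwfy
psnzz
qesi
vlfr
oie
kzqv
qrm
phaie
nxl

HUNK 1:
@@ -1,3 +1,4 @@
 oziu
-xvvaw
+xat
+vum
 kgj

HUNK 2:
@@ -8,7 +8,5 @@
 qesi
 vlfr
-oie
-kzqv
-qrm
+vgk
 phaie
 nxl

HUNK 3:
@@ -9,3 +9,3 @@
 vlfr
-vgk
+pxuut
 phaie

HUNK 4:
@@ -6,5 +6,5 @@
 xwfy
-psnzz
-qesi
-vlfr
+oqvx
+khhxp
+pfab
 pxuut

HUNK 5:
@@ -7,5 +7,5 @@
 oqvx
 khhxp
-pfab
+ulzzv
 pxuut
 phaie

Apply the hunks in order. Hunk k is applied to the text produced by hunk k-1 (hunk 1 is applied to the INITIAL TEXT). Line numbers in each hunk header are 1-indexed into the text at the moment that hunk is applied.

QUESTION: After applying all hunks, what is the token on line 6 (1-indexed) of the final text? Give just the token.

Answer: xwfy

Derivation:
Hunk 1: at line 1 remove [xvvaw] add [xat,vum] -> 14 lines: oziu xat vum kgj vmcby xwfy psnzz qesi vlfr oie kzqv qrm phaie nxl
Hunk 2: at line 8 remove [oie,kzqv,qrm] add [vgk] -> 12 lines: oziu xat vum kgj vmcby xwfy psnzz qesi vlfr vgk phaie nxl
Hunk 3: at line 9 remove [vgk] add [pxuut] -> 12 lines: oziu xat vum kgj vmcby xwfy psnzz qesi vlfr pxuut phaie nxl
Hunk 4: at line 6 remove [psnzz,qesi,vlfr] add [oqvx,khhxp,pfab] -> 12 lines: oziu xat vum kgj vmcby xwfy oqvx khhxp pfab pxuut phaie nxl
Hunk 5: at line 7 remove [pfab] add [ulzzv] -> 12 lines: oziu xat vum kgj vmcby xwfy oqvx khhxp ulzzv pxuut phaie nxl
Final line 6: xwfy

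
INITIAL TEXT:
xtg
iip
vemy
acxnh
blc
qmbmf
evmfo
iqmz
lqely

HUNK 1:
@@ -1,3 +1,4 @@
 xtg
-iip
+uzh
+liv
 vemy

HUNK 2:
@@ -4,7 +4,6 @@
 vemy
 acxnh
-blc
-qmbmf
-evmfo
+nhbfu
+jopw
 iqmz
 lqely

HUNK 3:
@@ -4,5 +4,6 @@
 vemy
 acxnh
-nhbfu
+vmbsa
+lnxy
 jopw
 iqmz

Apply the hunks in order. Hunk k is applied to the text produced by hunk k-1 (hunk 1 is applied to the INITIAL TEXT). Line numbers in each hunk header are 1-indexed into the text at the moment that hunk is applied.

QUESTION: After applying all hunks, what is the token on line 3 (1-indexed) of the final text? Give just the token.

Answer: liv

Derivation:
Hunk 1: at line 1 remove [iip] add [uzh,liv] -> 10 lines: xtg uzh liv vemy acxnh blc qmbmf evmfo iqmz lqely
Hunk 2: at line 4 remove [blc,qmbmf,evmfo] add [nhbfu,jopw] -> 9 lines: xtg uzh liv vemy acxnh nhbfu jopw iqmz lqely
Hunk 3: at line 4 remove [nhbfu] add [vmbsa,lnxy] -> 10 lines: xtg uzh liv vemy acxnh vmbsa lnxy jopw iqmz lqely
Final line 3: liv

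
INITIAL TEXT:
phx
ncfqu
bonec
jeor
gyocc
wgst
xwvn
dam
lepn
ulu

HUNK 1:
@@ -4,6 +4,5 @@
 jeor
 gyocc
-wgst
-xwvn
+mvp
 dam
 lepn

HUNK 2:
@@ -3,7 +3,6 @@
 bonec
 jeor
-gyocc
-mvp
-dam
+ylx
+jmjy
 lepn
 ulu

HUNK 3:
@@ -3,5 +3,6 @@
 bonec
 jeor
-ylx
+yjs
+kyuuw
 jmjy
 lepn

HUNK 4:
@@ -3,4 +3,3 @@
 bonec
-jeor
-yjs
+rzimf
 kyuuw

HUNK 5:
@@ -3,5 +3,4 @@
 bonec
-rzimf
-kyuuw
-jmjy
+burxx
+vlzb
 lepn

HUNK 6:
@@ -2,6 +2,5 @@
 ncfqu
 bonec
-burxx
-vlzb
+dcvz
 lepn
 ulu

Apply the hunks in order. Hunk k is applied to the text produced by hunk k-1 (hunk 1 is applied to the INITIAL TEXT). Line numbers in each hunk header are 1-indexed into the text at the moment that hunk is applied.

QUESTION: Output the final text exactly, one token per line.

Answer: phx
ncfqu
bonec
dcvz
lepn
ulu

Derivation:
Hunk 1: at line 4 remove [wgst,xwvn] add [mvp] -> 9 lines: phx ncfqu bonec jeor gyocc mvp dam lepn ulu
Hunk 2: at line 3 remove [gyocc,mvp,dam] add [ylx,jmjy] -> 8 lines: phx ncfqu bonec jeor ylx jmjy lepn ulu
Hunk 3: at line 3 remove [ylx] add [yjs,kyuuw] -> 9 lines: phx ncfqu bonec jeor yjs kyuuw jmjy lepn ulu
Hunk 4: at line 3 remove [jeor,yjs] add [rzimf] -> 8 lines: phx ncfqu bonec rzimf kyuuw jmjy lepn ulu
Hunk 5: at line 3 remove [rzimf,kyuuw,jmjy] add [burxx,vlzb] -> 7 lines: phx ncfqu bonec burxx vlzb lepn ulu
Hunk 6: at line 2 remove [burxx,vlzb] add [dcvz] -> 6 lines: phx ncfqu bonec dcvz lepn ulu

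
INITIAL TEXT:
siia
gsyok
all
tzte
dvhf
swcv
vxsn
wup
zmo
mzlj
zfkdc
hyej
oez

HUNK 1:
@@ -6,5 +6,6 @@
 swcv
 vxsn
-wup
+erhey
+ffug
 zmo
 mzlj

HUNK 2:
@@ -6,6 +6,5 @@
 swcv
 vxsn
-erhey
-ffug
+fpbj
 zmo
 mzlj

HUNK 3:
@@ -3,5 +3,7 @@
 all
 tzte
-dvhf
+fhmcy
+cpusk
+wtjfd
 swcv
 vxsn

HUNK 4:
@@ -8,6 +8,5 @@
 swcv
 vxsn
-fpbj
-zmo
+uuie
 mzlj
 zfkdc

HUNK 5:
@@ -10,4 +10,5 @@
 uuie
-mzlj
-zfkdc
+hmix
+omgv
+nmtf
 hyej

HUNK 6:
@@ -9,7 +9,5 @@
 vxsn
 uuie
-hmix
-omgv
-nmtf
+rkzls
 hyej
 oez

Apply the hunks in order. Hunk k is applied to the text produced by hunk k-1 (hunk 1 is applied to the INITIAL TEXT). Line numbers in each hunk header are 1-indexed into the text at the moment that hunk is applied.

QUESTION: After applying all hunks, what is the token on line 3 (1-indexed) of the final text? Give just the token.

Answer: all

Derivation:
Hunk 1: at line 6 remove [wup] add [erhey,ffug] -> 14 lines: siia gsyok all tzte dvhf swcv vxsn erhey ffug zmo mzlj zfkdc hyej oez
Hunk 2: at line 6 remove [erhey,ffug] add [fpbj] -> 13 lines: siia gsyok all tzte dvhf swcv vxsn fpbj zmo mzlj zfkdc hyej oez
Hunk 3: at line 3 remove [dvhf] add [fhmcy,cpusk,wtjfd] -> 15 lines: siia gsyok all tzte fhmcy cpusk wtjfd swcv vxsn fpbj zmo mzlj zfkdc hyej oez
Hunk 4: at line 8 remove [fpbj,zmo] add [uuie] -> 14 lines: siia gsyok all tzte fhmcy cpusk wtjfd swcv vxsn uuie mzlj zfkdc hyej oez
Hunk 5: at line 10 remove [mzlj,zfkdc] add [hmix,omgv,nmtf] -> 15 lines: siia gsyok all tzte fhmcy cpusk wtjfd swcv vxsn uuie hmix omgv nmtf hyej oez
Hunk 6: at line 9 remove [hmix,omgv,nmtf] add [rkzls] -> 13 lines: siia gsyok all tzte fhmcy cpusk wtjfd swcv vxsn uuie rkzls hyej oez
Final line 3: all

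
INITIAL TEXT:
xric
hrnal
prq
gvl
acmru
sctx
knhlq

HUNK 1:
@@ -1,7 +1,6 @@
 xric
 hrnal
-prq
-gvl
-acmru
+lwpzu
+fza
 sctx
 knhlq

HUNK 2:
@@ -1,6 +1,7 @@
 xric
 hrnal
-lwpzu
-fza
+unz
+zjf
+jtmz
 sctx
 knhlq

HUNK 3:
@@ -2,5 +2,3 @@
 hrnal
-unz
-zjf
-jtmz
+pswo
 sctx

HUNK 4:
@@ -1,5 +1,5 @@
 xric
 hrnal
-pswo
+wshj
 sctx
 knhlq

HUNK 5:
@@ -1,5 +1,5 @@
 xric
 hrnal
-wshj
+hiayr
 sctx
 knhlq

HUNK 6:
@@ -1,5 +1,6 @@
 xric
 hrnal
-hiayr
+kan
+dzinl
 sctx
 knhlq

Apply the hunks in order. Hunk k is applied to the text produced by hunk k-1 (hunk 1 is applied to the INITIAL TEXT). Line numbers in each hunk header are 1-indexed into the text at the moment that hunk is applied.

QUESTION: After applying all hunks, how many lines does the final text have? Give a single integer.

Hunk 1: at line 1 remove [prq,gvl,acmru] add [lwpzu,fza] -> 6 lines: xric hrnal lwpzu fza sctx knhlq
Hunk 2: at line 1 remove [lwpzu,fza] add [unz,zjf,jtmz] -> 7 lines: xric hrnal unz zjf jtmz sctx knhlq
Hunk 3: at line 2 remove [unz,zjf,jtmz] add [pswo] -> 5 lines: xric hrnal pswo sctx knhlq
Hunk 4: at line 1 remove [pswo] add [wshj] -> 5 lines: xric hrnal wshj sctx knhlq
Hunk 5: at line 1 remove [wshj] add [hiayr] -> 5 lines: xric hrnal hiayr sctx knhlq
Hunk 6: at line 1 remove [hiayr] add [kan,dzinl] -> 6 lines: xric hrnal kan dzinl sctx knhlq
Final line count: 6

Answer: 6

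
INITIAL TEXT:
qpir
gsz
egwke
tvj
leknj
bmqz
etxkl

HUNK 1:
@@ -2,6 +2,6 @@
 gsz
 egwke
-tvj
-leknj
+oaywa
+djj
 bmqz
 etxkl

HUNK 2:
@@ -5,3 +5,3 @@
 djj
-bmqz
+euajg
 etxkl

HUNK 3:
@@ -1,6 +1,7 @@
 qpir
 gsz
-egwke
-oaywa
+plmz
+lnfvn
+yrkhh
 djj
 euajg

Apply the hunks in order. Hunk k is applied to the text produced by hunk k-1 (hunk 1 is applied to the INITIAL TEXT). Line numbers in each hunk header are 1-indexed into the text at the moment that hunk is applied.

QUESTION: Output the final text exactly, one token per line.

Hunk 1: at line 2 remove [tvj,leknj] add [oaywa,djj] -> 7 lines: qpir gsz egwke oaywa djj bmqz etxkl
Hunk 2: at line 5 remove [bmqz] add [euajg] -> 7 lines: qpir gsz egwke oaywa djj euajg etxkl
Hunk 3: at line 1 remove [egwke,oaywa] add [plmz,lnfvn,yrkhh] -> 8 lines: qpir gsz plmz lnfvn yrkhh djj euajg etxkl

Answer: qpir
gsz
plmz
lnfvn
yrkhh
djj
euajg
etxkl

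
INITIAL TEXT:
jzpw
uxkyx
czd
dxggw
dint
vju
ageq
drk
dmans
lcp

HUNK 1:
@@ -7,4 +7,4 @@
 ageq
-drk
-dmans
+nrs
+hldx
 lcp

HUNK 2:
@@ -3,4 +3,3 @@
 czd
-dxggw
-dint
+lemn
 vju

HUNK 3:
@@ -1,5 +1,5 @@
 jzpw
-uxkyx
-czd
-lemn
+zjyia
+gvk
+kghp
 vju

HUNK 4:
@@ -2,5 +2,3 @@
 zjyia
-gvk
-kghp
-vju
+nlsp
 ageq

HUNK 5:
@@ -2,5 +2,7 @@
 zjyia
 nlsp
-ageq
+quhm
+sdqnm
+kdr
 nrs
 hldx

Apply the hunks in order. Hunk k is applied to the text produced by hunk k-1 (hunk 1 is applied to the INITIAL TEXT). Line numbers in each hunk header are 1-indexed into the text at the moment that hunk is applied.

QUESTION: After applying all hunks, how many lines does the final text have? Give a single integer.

Answer: 9

Derivation:
Hunk 1: at line 7 remove [drk,dmans] add [nrs,hldx] -> 10 lines: jzpw uxkyx czd dxggw dint vju ageq nrs hldx lcp
Hunk 2: at line 3 remove [dxggw,dint] add [lemn] -> 9 lines: jzpw uxkyx czd lemn vju ageq nrs hldx lcp
Hunk 3: at line 1 remove [uxkyx,czd,lemn] add [zjyia,gvk,kghp] -> 9 lines: jzpw zjyia gvk kghp vju ageq nrs hldx lcp
Hunk 4: at line 2 remove [gvk,kghp,vju] add [nlsp] -> 7 lines: jzpw zjyia nlsp ageq nrs hldx lcp
Hunk 5: at line 2 remove [ageq] add [quhm,sdqnm,kdr] -> 9 lines: jzpw zjyia nlsp quhm sdqnm kdr nrs hldx lcp
Final line count: 9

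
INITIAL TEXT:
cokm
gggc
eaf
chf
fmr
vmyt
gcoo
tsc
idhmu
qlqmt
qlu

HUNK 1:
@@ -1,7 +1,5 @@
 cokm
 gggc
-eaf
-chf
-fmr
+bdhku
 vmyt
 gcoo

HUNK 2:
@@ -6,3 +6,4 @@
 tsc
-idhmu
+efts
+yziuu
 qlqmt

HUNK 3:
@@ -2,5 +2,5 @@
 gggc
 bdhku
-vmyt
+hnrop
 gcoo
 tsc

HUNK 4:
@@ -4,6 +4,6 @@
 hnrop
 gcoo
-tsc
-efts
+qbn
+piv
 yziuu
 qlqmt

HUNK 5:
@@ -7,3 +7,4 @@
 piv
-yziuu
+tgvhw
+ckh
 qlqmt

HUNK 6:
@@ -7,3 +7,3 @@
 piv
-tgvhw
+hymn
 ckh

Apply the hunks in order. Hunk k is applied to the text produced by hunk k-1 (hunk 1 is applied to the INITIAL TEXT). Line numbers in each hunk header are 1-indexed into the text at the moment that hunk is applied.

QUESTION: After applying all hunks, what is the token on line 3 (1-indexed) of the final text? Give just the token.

Hunk 1: at line 1 remove [eaf,chf,fmr] add [bdhku] -> 9 lines: cokm gggc bdhku vmyt gcoo tsc idhmu qlqmt qlu
Hunk 2: at line 6 remove [idhmu] add [efts,yziuu] -> 10 lines: cokm gggc bdhku vmyt gcoo tsc efts yziuu qlqmt qlu
Hunk 3: at line 2 remove [vmyt] add [hnrop] -> 10 lines: cokm gggc bdhku hnrop gcoo tsc efts yziuu qlqmt qlu
Hunk 4: at line 4 remove [tsc,efts] add [qbn,piv] -> 10 lines: cokm gggc bdhku hnrop gcoo qbn piv yziuu qlqmt qlu
Hunk 5: at line 7 remove [yziuu] add [tgvhw,ckh] -> 11 lines: cokm gggc bdhku hnrop gcoo qbn piv tgvhw ckh qlqmt qlu
Hunk 6: at line 7 remove [tgvhw] add [hymn] -> 11 lines: cokm gggc bdhku hnrop gcoo qbn piv hymn ckh qlqmt qlu
Final line 3: bdhku

Answer: bdhku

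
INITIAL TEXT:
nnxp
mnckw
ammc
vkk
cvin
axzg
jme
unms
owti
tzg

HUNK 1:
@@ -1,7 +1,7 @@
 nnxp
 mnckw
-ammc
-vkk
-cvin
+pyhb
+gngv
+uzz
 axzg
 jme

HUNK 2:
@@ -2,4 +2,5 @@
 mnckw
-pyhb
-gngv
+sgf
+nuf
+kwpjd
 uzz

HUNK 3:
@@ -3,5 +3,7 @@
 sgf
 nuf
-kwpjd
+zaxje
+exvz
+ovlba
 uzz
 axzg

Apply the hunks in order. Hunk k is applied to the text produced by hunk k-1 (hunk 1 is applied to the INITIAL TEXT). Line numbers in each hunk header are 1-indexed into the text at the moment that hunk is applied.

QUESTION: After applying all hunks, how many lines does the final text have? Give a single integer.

Answer: 13

Derivation:
Hunk 1: at line 1 remove [ammc,vkk,cvin] add [pyhb,gngv,uzz] -> 10 lines: nnxp mnckw pyhb gngv uzz axzg jme unms owti tzg
Hunk 2: at line 2 remove [pyhb,gngv] add [sgf,nuf,kwpjd] -> 11 lines: nnxp mnckw sgf nuf kwpjd uzz axzg jme unms owti tzg
Hunk 3: at line 3 remove [kwpjd] add [zaxje,exvz,ovlba] -> 13 lines: nnxp mnckw sgf nuf zaxje exvz ovlba uzz axzg jme unms owti tzg
Final line count: 13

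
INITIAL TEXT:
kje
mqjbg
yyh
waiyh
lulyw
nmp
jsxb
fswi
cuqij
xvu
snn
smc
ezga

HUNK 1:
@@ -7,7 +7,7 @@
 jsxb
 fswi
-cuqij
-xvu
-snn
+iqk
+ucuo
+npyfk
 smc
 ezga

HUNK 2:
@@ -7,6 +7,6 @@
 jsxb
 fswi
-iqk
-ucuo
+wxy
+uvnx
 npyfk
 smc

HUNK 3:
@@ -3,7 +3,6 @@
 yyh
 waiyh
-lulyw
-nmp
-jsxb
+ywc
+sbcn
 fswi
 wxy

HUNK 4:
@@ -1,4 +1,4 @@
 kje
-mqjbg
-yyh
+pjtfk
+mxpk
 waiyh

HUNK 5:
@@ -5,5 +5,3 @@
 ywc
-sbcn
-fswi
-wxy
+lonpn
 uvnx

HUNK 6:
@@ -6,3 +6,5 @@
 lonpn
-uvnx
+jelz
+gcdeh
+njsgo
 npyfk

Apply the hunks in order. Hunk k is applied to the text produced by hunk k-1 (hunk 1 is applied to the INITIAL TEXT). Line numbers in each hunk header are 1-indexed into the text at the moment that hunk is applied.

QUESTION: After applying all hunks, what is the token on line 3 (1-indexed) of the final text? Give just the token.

Answer: mxpk

Derivation:
Hunk 1: at line 7 remove [cuqij,xvu,snn] add [iqk,ucuo,npyfk] -> 13 lines: kje mqjbg yyh waiyh lulyw nmp jsxb fswi iqk ucuo npyfk smc ezga
Hunk 2: at line 7 remove [iqk,ucuo] add [wxy,uvnx] -> 13 lines: kje mqjbg yyh waiyh lulyw nmp jsxb fswi wxy uvnx npyfk smc ezga
Hunk 3: at line 3 remove [lulyw,nmp,jsxb] add [ywc,sbcn] -> 12 lines: kje mqjbg yyh waiyh ywc sbcn fswi wxy uvnx npyfk smc ezga
Hunk 4: at line 1 remove [mqjbg,yyh] add [pjtfk,mxpk] -> 12 lines: kje pjtfk mxpk waiyh ywc sbcn fswi wxy uvnx npyfk smc ezga
Hunk 5: at line 5 remove [sbcn,fswi,wxy] add [lonpn] -> 10 lines: kje pjtfk mxpk waiyh ywc lonpn uvnx npyfk smc ezga
Hunk 6: at line 6 remove [uvnx] add [jelz,gcdeh,njsgo] -> 12 lines: kje pjtfk mxpk waiyh ywc lonpn jelz gcdeh njsgo npyfk smc ezga
Final line 3: mxpk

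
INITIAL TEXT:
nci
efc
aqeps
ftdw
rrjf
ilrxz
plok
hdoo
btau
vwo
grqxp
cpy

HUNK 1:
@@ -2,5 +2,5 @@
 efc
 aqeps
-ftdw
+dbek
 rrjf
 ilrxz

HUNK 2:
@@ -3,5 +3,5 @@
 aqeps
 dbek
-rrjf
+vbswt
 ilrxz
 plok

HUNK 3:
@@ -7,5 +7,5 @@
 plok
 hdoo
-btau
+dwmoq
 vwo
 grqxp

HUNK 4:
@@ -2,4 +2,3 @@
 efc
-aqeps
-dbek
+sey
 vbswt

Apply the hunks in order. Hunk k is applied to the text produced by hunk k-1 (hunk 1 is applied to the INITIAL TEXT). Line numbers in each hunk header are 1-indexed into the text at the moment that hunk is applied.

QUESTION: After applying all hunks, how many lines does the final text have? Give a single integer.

Hunk 1: at line 2 remove [ftdw] add [dbek] -> 12 lines: nci efc aqeps dbek rrjf ilrxz plok hdoo btau vwo grqxp cpy
Hunk 2: at line 3 remove [rrjf] add [vbswt] -> 12 lines: nci efc aqeps dbek vbswt ilrxz plok hdoo btau vwo grqxp cpy
Hunk 3: at line 7 remove [btau] add [dwmoq] -> 12 lines: nci efc aqeps dbek vbswt ilrxz plok hdoo dwmoq vwo grqxp cpy
Hunk 4: at line 2 remove [aqeps,dbek] add [sey] -> 11 lines: nci efc sey vbswt ilrxz plok hdoo dwmoq vwo grqxp cpy
Final line count: 11

Answer: 11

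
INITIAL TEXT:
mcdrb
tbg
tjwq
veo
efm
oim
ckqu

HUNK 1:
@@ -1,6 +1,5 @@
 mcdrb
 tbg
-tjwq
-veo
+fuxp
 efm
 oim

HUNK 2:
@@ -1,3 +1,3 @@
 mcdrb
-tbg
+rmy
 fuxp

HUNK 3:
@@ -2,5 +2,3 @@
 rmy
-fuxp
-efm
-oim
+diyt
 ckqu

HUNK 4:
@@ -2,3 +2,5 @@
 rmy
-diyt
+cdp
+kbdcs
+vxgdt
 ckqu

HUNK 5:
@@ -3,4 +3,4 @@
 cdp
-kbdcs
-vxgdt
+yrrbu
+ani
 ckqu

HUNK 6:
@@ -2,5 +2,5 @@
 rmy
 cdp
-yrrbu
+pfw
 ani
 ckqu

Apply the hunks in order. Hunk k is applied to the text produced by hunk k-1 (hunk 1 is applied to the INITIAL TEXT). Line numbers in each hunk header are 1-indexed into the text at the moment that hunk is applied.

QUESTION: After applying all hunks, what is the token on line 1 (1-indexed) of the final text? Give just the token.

Answer: mcdrb

Derivation:
Hunk 1: at line 1 remove [tjwq,veo] add [fuxp] -> 6 lines: mcdrb tbg fuxp efm oim ckqu
Hunk 2: at line 1 remove [tbg] add [rmy] -> 6 lines: mcdrb rmy fuxp efm oim ckqu
Hunk 3: at line 2 remove [fuxp,efm,oim] add [diyt] -> 4 lines: mcdrb rmy diyt ckqu
Hunk 4: at line 2 remove [diyt] add [cdp,kbdcs,vxgdt] -> 6 lines: mcdrb rmy cdp kbdcs vxgdt ckqu
Hunk 5: at line 3 remove [kbdcs,vxgdt] add [yrrbu,ani] -> 6 lines: mcdrb rmy cdp yrrbu ani ckqu
Hunk 6: at line 2 remove [yrrbu] add [pfw] -> 6 lines: mcdrb rmy cdp pfw ani ckqu
Final line 1: mcdrb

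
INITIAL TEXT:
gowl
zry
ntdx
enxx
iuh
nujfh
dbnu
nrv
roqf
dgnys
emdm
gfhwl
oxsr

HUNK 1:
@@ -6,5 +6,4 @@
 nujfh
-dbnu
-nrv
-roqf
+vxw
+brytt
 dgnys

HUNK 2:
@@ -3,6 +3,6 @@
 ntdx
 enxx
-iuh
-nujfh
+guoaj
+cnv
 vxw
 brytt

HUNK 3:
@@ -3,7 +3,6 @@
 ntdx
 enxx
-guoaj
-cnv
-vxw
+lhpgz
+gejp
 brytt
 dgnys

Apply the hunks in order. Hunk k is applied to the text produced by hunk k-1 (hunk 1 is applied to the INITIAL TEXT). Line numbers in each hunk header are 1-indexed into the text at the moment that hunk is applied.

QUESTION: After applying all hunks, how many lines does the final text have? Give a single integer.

Answer: 11

Derivation:
Hunk 1: at line 6 remove [dbnu,nrv,roqf] add [vxw,brytt] -> 12 lines: gowl zry ntdx enxx iuh nujfh vxw brytt dgnys emdm gfhwl oxsr
Hunk 2: at line 3 remove [iuh,nujfh] add [guoaj,cnv] -> 12 lines: gowl zry ntdx enxx guoaj cnv vxw brytt dgnys emdm gfhwl oxsr
Hunk 3: at line 3 remove [guoaj,cnv,vxw] add [lhpgz,gejp] -> 11 lines: gowl zry ntdx enxx lhpgz gejp brytt dgnys emdm gfhwl oxsr
Final line count: 11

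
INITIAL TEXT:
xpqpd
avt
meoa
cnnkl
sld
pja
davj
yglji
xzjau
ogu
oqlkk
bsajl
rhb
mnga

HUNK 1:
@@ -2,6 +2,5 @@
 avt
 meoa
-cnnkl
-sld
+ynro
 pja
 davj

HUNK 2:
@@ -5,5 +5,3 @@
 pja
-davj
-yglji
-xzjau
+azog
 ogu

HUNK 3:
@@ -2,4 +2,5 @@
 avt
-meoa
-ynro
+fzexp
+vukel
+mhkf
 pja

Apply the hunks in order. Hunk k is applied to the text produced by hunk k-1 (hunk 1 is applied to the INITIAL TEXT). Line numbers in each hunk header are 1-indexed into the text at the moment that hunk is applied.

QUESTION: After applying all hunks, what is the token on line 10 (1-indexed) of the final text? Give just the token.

Answer: bsajl

Derivation:
Hunk 1: at line 2 remove [cnnkl,sld] add [ynro] -> 13 lines: xpqpd avt meoa ynro pja davj yglji xzjau ogu oqlkk bsajl rhb mnga
Hunk 2: at line 5 remove [davj,yglji,xzjau] add [azog] -> 11 lines: xpqpd avt meoa ynro pja azog ogu oqlkk bsajl rhb mnga
Hunk 3: at line 2 remove [meoa,ynro] add [fzexp,vukel,mhkf] -> 12 lines: xpqpd avt fzexp vukel mhkf pja azog ogu oqlkk bsajl rhb mnga
Final line 10: bsajl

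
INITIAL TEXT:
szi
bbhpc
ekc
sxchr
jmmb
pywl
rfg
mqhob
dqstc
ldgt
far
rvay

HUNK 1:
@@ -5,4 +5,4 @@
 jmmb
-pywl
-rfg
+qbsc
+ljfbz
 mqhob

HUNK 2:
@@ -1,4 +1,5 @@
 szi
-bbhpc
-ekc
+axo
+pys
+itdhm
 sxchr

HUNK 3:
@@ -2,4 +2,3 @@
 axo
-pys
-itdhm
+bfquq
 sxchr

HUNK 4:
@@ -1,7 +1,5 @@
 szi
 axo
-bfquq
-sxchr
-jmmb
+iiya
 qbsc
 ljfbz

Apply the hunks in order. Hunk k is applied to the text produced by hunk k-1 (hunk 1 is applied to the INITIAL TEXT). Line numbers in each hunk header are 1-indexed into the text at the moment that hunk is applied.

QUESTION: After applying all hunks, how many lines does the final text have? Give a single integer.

Answer: 10

Derivation:
Hunk 1: at line 5 remove [pywl,rfg] add [qbsc,ljfbz] -> 12 lines: szi bbhpc ekc sxchr jmmb qbsc ljfbz mqhob dqstc ldgt far rvay
Hunk 2: at line 1 remove [bbhpc,ekc] add [axo,pys,itdhm] -> 13 lines: szi axo pys itdhm sxchr jmmb qbsc ljfbz mqhob dqstc ldgt far rvay
Hunk 3: at line 2 remove [pys,itdhm] add [bfquq] -> 12 lines: szi axo bfquq sxchr jmmb qbsc ljfbz mqhob dqstc ldgt far rvay
Hunk 4: at line 1 remove [bfquq,sxchr,jmmb] add [iiya] -> 10 lines: szi axo iiya qbsc ljfbz mqhob dqstc ldgt far rvay
Final line count: 10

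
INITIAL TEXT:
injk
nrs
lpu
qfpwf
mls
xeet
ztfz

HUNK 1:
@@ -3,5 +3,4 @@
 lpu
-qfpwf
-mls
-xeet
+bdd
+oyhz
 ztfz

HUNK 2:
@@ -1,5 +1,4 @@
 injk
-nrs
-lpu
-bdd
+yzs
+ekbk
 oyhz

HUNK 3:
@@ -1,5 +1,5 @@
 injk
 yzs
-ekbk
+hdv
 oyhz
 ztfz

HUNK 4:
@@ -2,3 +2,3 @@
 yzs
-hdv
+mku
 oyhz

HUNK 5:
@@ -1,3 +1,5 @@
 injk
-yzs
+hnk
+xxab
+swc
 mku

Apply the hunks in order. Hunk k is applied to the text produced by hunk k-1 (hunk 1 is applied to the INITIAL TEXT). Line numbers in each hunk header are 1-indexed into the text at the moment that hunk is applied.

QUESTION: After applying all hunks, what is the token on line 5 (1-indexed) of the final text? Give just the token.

Hunk 1: at line 3 remove [qfpwf,mls,xeet] add [bdd,oyhz] -> 6 lines: injk nrs lpu bdd oyhz ztfz
Hunk 2: at line 1 remove [nrs,lpu,bdd] add [yzs,ekbk] -> 5 lines: injk yzs ekbk oyhz ztfz
Hunk 3: at line 1 remove [ekbk] add [hdv] -> 5 lines: injk yzs hdv oyhz ztfz
Hunk 4: at line 2 remove [hdv] add [mku] -> 5 lines: injk yzs mku oyhz ztfz
Hunk 5: at line 1 remove [yzs] add [hnk,xxab,swc] -> 7 lines: injk hnk xxab swc mku oyhz ztfz
Final line 5: mku

Answer: mku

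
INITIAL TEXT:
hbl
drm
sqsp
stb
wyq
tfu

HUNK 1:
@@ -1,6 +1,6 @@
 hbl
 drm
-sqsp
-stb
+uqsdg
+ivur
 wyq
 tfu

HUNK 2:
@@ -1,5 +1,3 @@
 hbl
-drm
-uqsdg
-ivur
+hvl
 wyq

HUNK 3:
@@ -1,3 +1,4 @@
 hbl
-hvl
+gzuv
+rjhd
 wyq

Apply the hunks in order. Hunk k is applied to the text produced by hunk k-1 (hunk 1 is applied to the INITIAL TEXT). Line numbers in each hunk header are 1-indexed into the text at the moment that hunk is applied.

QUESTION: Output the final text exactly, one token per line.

Hunk 1: at line 1 remove [sqsp,stb] add [uqsdg,ivur] -> 6 lines: hbl drm uqsdg ivur wyq tfu
Hunk 2: at line 1 remove [drm,uqsdg,ivur] add [hvl] -> 4 lines: hbl hvl wyq tfu
Hunk 3: at line 1 remove [hvl] add [gzuv,rjhd] -> 5 lines: hbl gzuv rjhd wyq tfu

Answer: hbl
gzuv
rjhd
wyq
tfu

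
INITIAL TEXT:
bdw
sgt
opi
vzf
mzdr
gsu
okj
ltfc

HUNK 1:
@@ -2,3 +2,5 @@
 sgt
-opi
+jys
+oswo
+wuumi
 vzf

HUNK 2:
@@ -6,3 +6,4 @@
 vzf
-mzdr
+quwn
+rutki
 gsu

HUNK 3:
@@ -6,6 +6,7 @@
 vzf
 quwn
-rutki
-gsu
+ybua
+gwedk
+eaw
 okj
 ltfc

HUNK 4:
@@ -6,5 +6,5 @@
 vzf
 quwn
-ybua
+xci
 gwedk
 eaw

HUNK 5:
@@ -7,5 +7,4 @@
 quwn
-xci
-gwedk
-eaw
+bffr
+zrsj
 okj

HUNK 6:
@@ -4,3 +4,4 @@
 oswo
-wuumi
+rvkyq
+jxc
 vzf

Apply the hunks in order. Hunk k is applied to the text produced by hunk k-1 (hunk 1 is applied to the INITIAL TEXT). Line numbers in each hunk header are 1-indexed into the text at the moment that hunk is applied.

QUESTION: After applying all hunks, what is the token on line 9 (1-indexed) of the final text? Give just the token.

Hunk 1: at line 2 remove [opi] add [jys,oswo,wuumi] -> 10 lines: bdw sgt jys oswo wuumi vzf mzdr gsu okj ltfc
Hunk 2: at line 6 remove [mzdr] add [quwn,rutki] -> 11 lines: bdw sgt jys oswo wuumi vzf quwn rutki gsu okj ltfc
Hunk 3: at line 6 remove [rutki,gsu] add [ybua,gwedk,eaw] -> 12 lines: bdw sgt jys oswo wuumi vzf quwn ybua gwedk eaw okj ltfc
Hunk 4: at line 6 remove [ybua] add [xci] -> 12 lines: bdw sgt jys oswo wuumi vzf quwn xci gwedk eaw okj ltfc
Hunk 5: at line 7 remove [xci,gwedk,eaw] add [bffr,zrsj] -> 11 lines: bdw sgt jys oswo wuumi vzf quwn bffr zrsj okj ltfc
Hunk 6: at line 4 remove [wuumi] add [rvkyq,jxc] -> 12 lines: bdw sgt jys oswo rvkyq jxc vzf quwn bffr zrsj okj ltfc
Final line 9: bffr

Answer: bffr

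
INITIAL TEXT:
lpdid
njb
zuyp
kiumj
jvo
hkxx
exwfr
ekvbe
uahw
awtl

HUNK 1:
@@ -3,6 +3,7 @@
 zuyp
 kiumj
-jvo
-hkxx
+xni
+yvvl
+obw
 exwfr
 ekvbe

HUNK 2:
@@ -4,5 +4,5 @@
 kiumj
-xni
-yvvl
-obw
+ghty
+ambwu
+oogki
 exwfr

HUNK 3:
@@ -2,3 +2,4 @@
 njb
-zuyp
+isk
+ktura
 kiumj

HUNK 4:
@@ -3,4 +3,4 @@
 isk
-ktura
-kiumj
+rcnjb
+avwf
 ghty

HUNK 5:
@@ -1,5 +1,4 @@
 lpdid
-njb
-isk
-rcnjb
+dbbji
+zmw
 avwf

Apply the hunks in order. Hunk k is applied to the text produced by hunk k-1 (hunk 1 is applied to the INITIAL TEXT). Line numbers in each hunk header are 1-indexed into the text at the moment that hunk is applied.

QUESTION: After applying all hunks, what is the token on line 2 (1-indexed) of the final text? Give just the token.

Hunk 1: at line 3 remove [jvo,hkxx] add [xni,yvvl,obw] -> 11 lines: lpdid njb zuyp kiumj xni yvvl obw exwfr ekvbe uahw awtl
Hunk 2: at line 4 remove [xni,yvvl,obw] add [ghty,ambwu,oogki] -> 11 lines: lpdid njb zuyp kiumj ghty ambwu oogki exwfr ekvbe uahw awtl
Hunk 3: at line 2 remove [zuyp] add [isk,ktura] -> 12 lines: lpdid njb isk ktura kiumj ghty ambwu oogki exwfr ekvbe uahw awtl
Hunk 4: at line 3 remove [ktura,kiumj] add [rcnjb,avwf] -> 12 lines: lpdid njb isk rcnjb avwf ghty ambwu oogki exwfr ekvbe uahw awtl
Hunk 5: at line 1 remove [njb,isk,rcnjb] add [dbbji,zmw] -> 11 lines: lpdid dbbji zmw avwf ghty ambwu oogki exwfr ekvbe uahw awtl
Final line 2: dbbji

Answer: dbbji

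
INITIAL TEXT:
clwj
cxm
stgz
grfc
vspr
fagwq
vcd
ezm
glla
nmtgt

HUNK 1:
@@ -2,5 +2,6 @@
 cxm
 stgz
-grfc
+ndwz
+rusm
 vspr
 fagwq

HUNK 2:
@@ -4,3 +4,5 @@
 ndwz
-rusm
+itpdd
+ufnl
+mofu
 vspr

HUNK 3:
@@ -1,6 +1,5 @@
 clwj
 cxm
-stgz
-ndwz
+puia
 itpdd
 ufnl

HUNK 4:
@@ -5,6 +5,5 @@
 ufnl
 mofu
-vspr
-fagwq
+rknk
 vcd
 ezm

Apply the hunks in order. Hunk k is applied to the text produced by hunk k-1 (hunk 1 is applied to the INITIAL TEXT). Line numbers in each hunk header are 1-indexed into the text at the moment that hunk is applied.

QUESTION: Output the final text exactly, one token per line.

Hunk 1: at line 2 remove [grfc] add [ndwz,rusm] -> 11 lines: clwj cxm stgz ndwz rusm vspr fagwq vcd ezm glla nmtgt
Hunk 2: at line 4 remove [rusm] add [itpdd,ufnl,mofu] -> 13 lines: clwj cxm stgz ndwz itpdd ufnl mofu vspr fagwq vcd ezm glla nmtgt
Hunk 3: at line 1 remove [stgz,ndwz] add [puia] -> 12 lines: clwj cxm puia itpdd ufnl mofu vspr fagwq vcd ezm glla nmtgt
Hunk 4: at line 5 remove [vspr,fagwq] add [rknk] -> 11 lines: clwj cxm puia itpdd ufnl mofu rknk vcd ezm glla nmtgt

Answer: clwj
cxm
puia
itpdd
ufnl
mofu
rknk
vcd
ezm
glla
nmtgt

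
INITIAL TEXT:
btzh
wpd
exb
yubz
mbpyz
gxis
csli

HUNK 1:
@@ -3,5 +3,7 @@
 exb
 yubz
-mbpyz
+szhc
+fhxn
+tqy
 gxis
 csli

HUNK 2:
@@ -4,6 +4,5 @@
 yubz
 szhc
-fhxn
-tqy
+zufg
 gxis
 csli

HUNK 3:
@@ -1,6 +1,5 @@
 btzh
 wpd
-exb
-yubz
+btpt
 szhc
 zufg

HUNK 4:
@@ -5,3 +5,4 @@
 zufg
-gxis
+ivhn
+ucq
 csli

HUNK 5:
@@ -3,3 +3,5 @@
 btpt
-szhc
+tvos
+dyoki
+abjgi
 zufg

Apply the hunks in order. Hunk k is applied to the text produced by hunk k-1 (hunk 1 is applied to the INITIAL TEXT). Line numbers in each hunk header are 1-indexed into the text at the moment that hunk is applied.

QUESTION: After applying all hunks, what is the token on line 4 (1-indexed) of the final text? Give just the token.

Answer: tvos

Derivation:
Hunk 1: at line 3 remove [mbpyz] add [szhc,fhxn,tqy] -> 9 lines: btzh wpd exb yubz szhc fhxn tqy gxis csli
Hunk 2: at line 4 remove [fhxn,tqy] add [zufg] -> 8 lines: btzh wpd exb yubz szhc zufg gxis csli
Hunk 3: at line 1 remove [exb,yubz] add [btpt] -> 7 lines: btzh wpd btpt szhc zufg gxis csli
Hunk 4: at line 5 remove [gxis] add [ivhn,ucq] -> 8 lines: btzh wpd btpt szhc zufg ivhn ucq csli
Hunk 5: at line 3 remove [szhc] add [tvos,dyoki,abjgi] -> 10 lines: btzh wpd btpt tvos dyoki abjgi zufg ivhn ucq csli
Final line 4: tvos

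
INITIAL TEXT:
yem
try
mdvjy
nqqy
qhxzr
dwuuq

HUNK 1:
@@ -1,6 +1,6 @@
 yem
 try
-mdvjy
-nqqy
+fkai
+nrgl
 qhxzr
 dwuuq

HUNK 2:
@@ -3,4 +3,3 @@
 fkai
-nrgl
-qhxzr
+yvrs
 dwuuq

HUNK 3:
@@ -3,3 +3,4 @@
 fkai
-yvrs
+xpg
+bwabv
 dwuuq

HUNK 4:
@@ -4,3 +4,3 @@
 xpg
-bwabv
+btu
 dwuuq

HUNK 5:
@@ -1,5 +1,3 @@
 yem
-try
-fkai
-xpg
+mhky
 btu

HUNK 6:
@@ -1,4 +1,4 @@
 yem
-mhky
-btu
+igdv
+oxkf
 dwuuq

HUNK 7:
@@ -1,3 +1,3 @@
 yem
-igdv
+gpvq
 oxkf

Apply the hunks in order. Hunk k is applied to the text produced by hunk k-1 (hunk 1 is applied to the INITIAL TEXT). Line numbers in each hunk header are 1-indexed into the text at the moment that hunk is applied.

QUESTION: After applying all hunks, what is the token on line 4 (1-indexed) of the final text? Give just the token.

Hunk 1: at line 1 remove [mdvjy,nqqy] add [fkai,nrgl] -> 6 lines: yem try fkai nrgl qhxzr dwuuq
Hunk 2: at line 3 remove [nrgl,qhxzr] add [yvrs] -> 5 lines: yem try fkai yvrs dwuuq
Hunk 3: at line 3 remove [yvrs] add [xpg,bwabv] -> 6 lines: yem try fkai xpg bwabv dwuuq
Hunk 4: at line 4 remove [bwabv] add [btu] -> 6 lines: yem try fkai xpg btu dwuuq
Hunk 5: at line 1 remove [try,fkai,xpg] add [mhky] -> 4 lines: yem mhky btu dwuuq
Hunk 6: at line 1 remove [mhky,btu] add [igdv,oxkf] -> 4 lines: yem igdv oxkf dwuuq
Hunk 7: at line 1 remove [igdv] add [gpvq] -> 4 lines: yem gpvq oxkf dwuuq
Final line 4: dwuuq

Answer: dwuuq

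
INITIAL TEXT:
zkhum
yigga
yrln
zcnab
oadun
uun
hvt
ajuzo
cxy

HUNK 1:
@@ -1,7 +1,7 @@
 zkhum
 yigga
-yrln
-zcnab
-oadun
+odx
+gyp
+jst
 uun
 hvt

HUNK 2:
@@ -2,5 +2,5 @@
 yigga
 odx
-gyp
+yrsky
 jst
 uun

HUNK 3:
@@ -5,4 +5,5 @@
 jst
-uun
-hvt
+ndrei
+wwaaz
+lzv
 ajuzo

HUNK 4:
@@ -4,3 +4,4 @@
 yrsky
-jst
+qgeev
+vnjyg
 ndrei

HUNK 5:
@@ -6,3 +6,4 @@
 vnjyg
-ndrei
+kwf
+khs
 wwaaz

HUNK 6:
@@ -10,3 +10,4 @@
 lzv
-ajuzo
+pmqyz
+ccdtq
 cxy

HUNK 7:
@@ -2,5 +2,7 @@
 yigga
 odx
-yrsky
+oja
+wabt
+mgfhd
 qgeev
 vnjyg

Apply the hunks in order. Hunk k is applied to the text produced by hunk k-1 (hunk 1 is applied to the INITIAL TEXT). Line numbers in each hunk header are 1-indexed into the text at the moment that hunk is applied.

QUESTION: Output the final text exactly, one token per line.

Answer: zkhum
yigga
odx
oja
wabt
mgfhd
qgeev
vnjyg
kwf
khs
wwaaz
lzv
pmqyz
ccdtq
cxy

Derivation:
Hunk 1: at line 1 remove [yrln,zcnab,oadun] add [odx,gyp,jst] -> 9 lines: zkhum yigga odx gyp jst uun hvt ajuzo cxy
Hunk 2: at line 2 remove [gyp] add [yrsky] -> 9 lines: zkhum yigga odx yrsky jst uun hvt ajuzo cxy
Hunk 3: at line 5 remove [uun,hvt] add [ndrei,wwaaz,lzv] -> 10 lines: zkhum yigga odx yrsky jst ndrei wwaaz lzv ajuzo cxy
Hunk 4: at line 4 remove [jst] add [qgeev,vnjyg] -> 11 lines: zkhum yigga odx yrsky qgeev vnjyg ndrei wwaaz lzv ajuzo cxy
Hunk 5: at line 6 remove [ndrei] add [kwf,khs] -> 12 lines: zkhum yigga odx yrsky qgeev vnjyg kwf khs wwaaz lzv ajuzo cxy
Hunk 6: at line 10 remove [ajuzo] add [pmqyz,ccdtq] -> 13 lines: zkhum yigga odx yrsky qgeev vnjyg kwf khs wwaaz lzv pmqyz ccdtq cxy
Hunk 7: at line 2 remove [yrsky] add [oja,wabt,mgfhd] -> 15 lines: zkhum yigga odx oja wabt mgfhd qgeev vnjyg kwf khs wwaaz lzv pmqyz ccdtq cxy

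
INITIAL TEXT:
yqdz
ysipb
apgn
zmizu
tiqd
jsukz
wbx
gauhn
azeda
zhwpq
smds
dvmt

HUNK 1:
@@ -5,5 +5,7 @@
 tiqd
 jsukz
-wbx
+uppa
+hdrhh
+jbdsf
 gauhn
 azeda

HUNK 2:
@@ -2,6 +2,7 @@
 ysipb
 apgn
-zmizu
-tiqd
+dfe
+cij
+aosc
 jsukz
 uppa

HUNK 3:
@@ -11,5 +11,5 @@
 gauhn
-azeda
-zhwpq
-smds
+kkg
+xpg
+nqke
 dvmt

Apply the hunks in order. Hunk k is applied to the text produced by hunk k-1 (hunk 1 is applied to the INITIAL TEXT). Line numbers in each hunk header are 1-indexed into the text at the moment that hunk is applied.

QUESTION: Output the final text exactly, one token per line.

Hunk 1: at line 5 remove [wbx] add [uppa,hdrhh,jbdsf] -> 14 lines: yqdz ysipb apgn zmizu tiqd jsukz uppa hdrhh jbdsf gauhn azeda zhwpq smds dvmt
Hunk 2: at line 2 remove [zmizu,tiqd] add [dfe,cij,aosc] -> 15 lines: yqdz ysipb apgn dfe cij aosc jsukz uppa hdrhh jbdsf gauhn azeda zhwpq smds dvmt
Hunk 3: at line 11 remove [azeda,zhwpq,smds] add [kkg,xpg,nqke] -> 15 lines: yqdz ysipb apgn dfe cij aosc jsukz uppa hdrhh jbdsf gauhn kkg xpg nqke dvmt

Answer: yqdz
ysipb
apgn
dfe
cij
aosc
jsukz
uppa
hdrhh
jbdsf
gauhn
kkg
xpg
nqke
dvmt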